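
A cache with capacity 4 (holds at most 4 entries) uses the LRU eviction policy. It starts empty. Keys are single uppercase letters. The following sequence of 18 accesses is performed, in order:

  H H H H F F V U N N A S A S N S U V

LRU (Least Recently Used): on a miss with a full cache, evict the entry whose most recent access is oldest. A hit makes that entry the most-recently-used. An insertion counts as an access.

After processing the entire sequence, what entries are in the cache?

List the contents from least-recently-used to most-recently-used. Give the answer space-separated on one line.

LRU simulation (capacity=4):
  1. access H: MISS. Cache (LRU->MRU): [H]
  2. access H: HIT. Cache (LRU->MRU): [H]
  3. access H: HIT. Cache (LRU->MRU): [H]
  4. access H: HIT. Cache (LRU->MRU): [H]
  5. access F: MISS. Cache (LRU->MRU): [H F]
  6. access F: HIT. Cache (LRU->MRU): [H F]
  7. access V: MISS. Cache (LRU->MRU): [H F V]
  8. access U: MISS. Cache (LRU->MRU): [H F V U]
  9. access N: MISS, evict H. Cache (LRU->MRU): [F V U N]
  10. access N: HIT. Cache (LRU->MRU): [F V U N]
  11. access A: MISS, evict F. Cache (LRU->MRU): [V U N A]
  12. access S: MISS, evict V. Cache (LRU->MRU): [U N A S]
  13. access A: HIT. Cache (LRU->MRU): [U N S A]
  14. access S: HIT. Cache (LRU->MRU): [U N A S]
  15. access N: HIT. Cache (LRU->MRU): [U A S N]
  16. access S: HIT. Cache (LRU->MRU): [U A N S]
  17. access U: HIT. Cache (LRU->MRU): [A N S U]
  18. access V: MISS, evict A. Cache (LRU->MRU): [N S U V]
Total: 10 hits, 8 misses, 4 evictions

Answer: N S U V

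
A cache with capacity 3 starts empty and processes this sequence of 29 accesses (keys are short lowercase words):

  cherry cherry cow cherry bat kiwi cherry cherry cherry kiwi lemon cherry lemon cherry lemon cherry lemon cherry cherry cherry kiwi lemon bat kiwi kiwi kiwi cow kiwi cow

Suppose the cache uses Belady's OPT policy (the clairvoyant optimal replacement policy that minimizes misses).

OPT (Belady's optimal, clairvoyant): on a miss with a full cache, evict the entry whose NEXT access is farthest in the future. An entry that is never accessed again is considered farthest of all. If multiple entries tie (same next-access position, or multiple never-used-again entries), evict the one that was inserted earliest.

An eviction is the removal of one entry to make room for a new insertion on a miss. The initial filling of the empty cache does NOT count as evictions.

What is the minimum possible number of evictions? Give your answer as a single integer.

Answer: 4

Derivation:
OPT (Belady) simulation (capacity=3):
  1. access cherry: MISS. Cache: [cherry]
  2. access cherry: HIT. Next use of cherry: step 4. Cache: [cherry]
  3. access cow: MISS. Cache: [cherry cow]
  4. access cherry: HIT. Next use of cherry: step 7. Cache: [cherry cow]
  5. access bat: MISS. Cache: [cherry cow bat]
  6. access kiwi: MISS, evict cow (next use: step 27). Cache: [cherry bat kiwi]
  7. access cherry: HIT. Next use of cherry: step 8. Cache: [cherry bat kiwi]
  8. access cherry: HIT. Next use of cherry: step 9. Cache: [cherry bat kiwi]
  9. access cherry: HIT. Next use of cherry: step 12. Cache: [cherry bat kiwi]
  10. access kiwi: HIT. Next use of kiwi: step 21. Cache: [cherry bat kiwi]
  11. access lemon: MISS, evict bat (next use: step 23). Cache: [cherry kiwi lemon]
  12. access cherry: HIT. Next use of cherry: step 14. Cache: [cherry kiwi lemon]
  13. access lemon: HIT. Next use of lemon: step 15. Cache: [cherry kiwi lemon]
  14. access cherry: HIT. Next use of cherry: step 16. Cache: [cherry kiwi lemon]
  15. access lemon: HIT. Next use of lemon: step 17. Cache: [cherry kiwi lemon]
  16. access cherry: HIT. Next use of cherry: step 18. Cache: [cherry kiwi lemon]
  17. access lemon: HIT. Next use of lemon: step 22. Cache: [cherry kiwi lemon]
  18. access cherry: HIT. Next use of cherry: step 19. Cache: [cherry kiwi lemon]
  19. access cherry: HIT. Next use of cherry: step 20. Cache: [cherry kiwi lemon]
  20. access cherry: HIT. Next use of cherry: never. Cache: [cherry kiwi lemon]
  21. access kiwi: HIT. Next use of kiwi: step 24. Cache: [cherry kiwi lemon]
  22. access lemon: HIT. Next use of lemon: never. Cache: [cherry kiwi lemon]
  23. access bat: MISS, evict cherry (next use: never). Cache: [kiwi lemon bat]
  24. access kiwi: HIT. Next use of kiwi: step 25. Cache: [kiwi lemon bat]
  25. access kiwi: HIT. Next use of kiwi: step 26. Cache: [kiwi lemon bat]
  26. access kiwi: HIT. Next use of kiwi: step 28. Cache: [kiwi lemon bat]
  27. access cow: MISS, evict lemon (next use: never). Cache: [kiwi bat cow]
  28. access kiwi: HIT. Next use of kiwi: never. Cache: [kiwi bat cow]
  29. access cow: HIT. Next use of cow: never. Cache: [kiwi bat cow]
Total: 22 hits, 7 misses, 4 evictions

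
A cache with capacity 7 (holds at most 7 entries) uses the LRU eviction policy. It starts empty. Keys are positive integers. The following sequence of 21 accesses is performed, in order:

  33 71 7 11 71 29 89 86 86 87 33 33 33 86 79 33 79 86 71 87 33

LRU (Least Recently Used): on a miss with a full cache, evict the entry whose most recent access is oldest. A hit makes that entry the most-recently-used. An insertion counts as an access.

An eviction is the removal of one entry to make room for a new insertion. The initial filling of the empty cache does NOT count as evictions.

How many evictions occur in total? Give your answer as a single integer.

Answer: 3

Derivation:
LRU simulation (capacity=7):
  1. access 33: MISS. Cache (LRU->MRU): [33]
  2. access 71: MISS. Cache (LRU->MRU): [33 71]
  3. access 7: MISS. Cache (LRU->MRU): [33 71 7]
  4. access 11: MISS. Cache (LRU->MRU): [33 71 7 11]
  5. access 71: HIT. Cache (LRU->MRU): [33 7 11 71]
  6. access 29: MISS. Cache (LRU->MRU): [33 7 11 71 29]
  7. access 89: MISS. Cache (LRU->MRU): [33 7 11 71 29 89]
  8. access 86: MISS. Cache (LRU->MRU): [33 7 11 71 29 89 86]
  9. access 86: HIT. Cache (LRU->MRU): [33 7 11 71 29 89 86]
  10. access 87: MISS, evict 33. Cache (LRU->MRU): [7 11 71 29 89 86 87]
  11. access 33: MISS, evict 7. Cache (LRU->MRU): [11 71 29 89 86 87 33]
  12. access 33: HIT. Cache (LRU->MRU): [11 71 29 89 86 87 33]
  13. access 33: HIT. Cache (LRU->MRU): [11 71 29 89 86 87 33]
  14. access 86: HIT. Cache (LRU->MRU): [11 71 29 89 87 33 86]
  15. access 79: MISS, evict 11. Cache (LRU->MRU): [71 29 89 87 33 86 79]
  16. access 33: HIT. Cache (LRU->MRU): [71 29 89 87 86 79 33]
  17. access 79: HIT. Cache (LRU->MRU): [71 29 89 87 86 33 79]
  18. access 86: HIT. Cache (LRU->MRU): [71 29 89 87 33 79 86]
  19. access 71: HIT. Cache (LRU->MRU): [29 89 87 33 79 86 71]
  20. access 87: HIT. Cache (LRU->MRU): [29 89 33 79 86 71 87]
  21. access 33: HIT. Cache (LRU->MRU): [29 89 79 86 71 87 33]
Total: 11 hits, 10 misses, 3 evictions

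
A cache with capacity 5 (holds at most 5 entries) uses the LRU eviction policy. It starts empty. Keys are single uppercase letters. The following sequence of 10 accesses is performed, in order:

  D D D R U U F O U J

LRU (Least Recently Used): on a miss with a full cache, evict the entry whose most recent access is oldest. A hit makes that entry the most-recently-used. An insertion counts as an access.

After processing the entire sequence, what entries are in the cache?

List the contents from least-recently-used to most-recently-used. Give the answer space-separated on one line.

LRU simulation (capacity=5):
  1. access D: MISS. Cache (LRU->MRU): [D]
  2. access D: HIT. Cache (LRU->MRU): [D]
  3. access D: HIT. Cache (LRU->MRU): [D]
  4. access R: MISS. Cache (LRU->MRU): [D R]
  5. access U: MISS. Cache (LRU->MRU): [D R U]
  6. access U: HIT. Cache (LRU->MRU): [D R U]
  7. access F: MISS. Cache (LRU->MRU): [D R U F]
  8. access O: MISS. Cache (LRU->MRU): [D R U F O]
  9. access U: HIT. Cache (LRU->MRU): [D R F O U]
  10. access J: MISS, evict D. Cache (LRU->MRU): [R F O U J]
Total: 4 hits, 6 misses, 1 evictions

Answer: R F O U J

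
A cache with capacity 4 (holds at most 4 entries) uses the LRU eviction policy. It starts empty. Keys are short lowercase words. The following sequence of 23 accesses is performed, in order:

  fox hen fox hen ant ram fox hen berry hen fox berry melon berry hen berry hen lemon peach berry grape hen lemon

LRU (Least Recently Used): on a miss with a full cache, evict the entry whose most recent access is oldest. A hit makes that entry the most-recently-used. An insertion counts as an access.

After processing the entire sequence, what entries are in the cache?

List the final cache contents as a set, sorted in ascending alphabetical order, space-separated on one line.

LRU simulation (capacity=4):
  1. access fox: MISS. Cache (LRU->MRU): [fox]
  2. access hen: MISS. Cache (LRU->MRU): [fox hen]
  3. access fox: HIT. Cache (LRU->MRU): [hen fox]
  4. access hen: HIT. Cache (LRU->MRU): [fox hen]
  5. access ant: MISS. Cache (LRU->MRU): [fox hen ant]
  6. access ram: MISS. Cache (LRU->MRU): [fox hen ant ram]
  7. access fox: HIT. Cache (LRU->MRU): [hen ant ram fox]
  8. access hen: HIT. Cache (LRU->MRU): [ant ram fox hen]
  9. access berry: MISS, evict ant. Cache (LRU->MRU): [ram fox hen berry]
  10. access hen: HIT. Cache (LRU->MRU): [ram fox berry hen]
  11. access fox: HIT. Cache (LRU->MRU): [ram berry hen fox]
  12. access berry: HIT. Cache (LRU->MRU): [ram hen fox berry]
  13. access melon: MISS, evict ram. Cache (LRU->MRU): [hen fox berry melon]
  14. access berry: HIT. Cache (LRU->MRU): [hen fox melon berry]
  15. access hen: HIT. Cache (LRU->MRU): [fox melon berry hen]
  16. access berry: HIT. Cache (LRU->MRU): [fox melon hen berry]
  17. access hen: HIT. Cache (LRU->MRU): [fox melon berry hen]
  18. access lemon: MISS, evict fox. Cache (LRU->MRU): [melon berry hen lemon]
  19. access peach: MISS, evict melon. Cache (LRU->MRU): [berry hen lemon peach]
  20. access berry: HIT. Cache (LRU->MRU): [hen lemon peach berry]
  21. access grape: MISS, evict hen. Cache (LRU->MRU): [lemon peach berry grape]
  22. access hen: MISS, evict lemon. Cache (LRU->MRU): [peach berry grape hen]
  23. access lemon: MISS, evict peach. Cache (LRU->MRU): [berry grape hen lemon]
Total: 12 hits, 11 misses, 7 evictions

Answer: berry grape hen lemon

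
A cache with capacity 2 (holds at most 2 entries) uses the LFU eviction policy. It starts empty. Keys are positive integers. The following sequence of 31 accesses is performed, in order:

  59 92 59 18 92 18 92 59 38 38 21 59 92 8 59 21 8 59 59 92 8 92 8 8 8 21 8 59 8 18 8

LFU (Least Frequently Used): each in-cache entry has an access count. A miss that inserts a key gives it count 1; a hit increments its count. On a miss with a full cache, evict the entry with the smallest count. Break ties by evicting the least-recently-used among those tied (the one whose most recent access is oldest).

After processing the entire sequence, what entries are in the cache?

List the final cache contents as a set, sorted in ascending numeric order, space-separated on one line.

Answer: 8 59

Derivation:
LFU simulation (capacity=2):
  1. access 59: MISS. Cache: [59(c=1)]
  2. access 92: MISS. Cache: [59(c=1) 92(c=1)]
  3. access 59: HIT, count now 2. Cache: [92(c=1) 59(c=2)]
  4. access 18: MISS, evict 92(c=1). Cache: [18(c=1) 59(c=2)]
  5. access 92: MISS, evict 18(c=1). Cache: [92(c=1) 59(c=2)]
  6. access 18: MISS, evict 92(c=1). Cache: [18(c=1) 59(c=2)]
  7. access 92: MISS, evict 18(c=1). Cache: [92(c=1) 59(c=2)]
  8. access 59: HIT, count now 3. Cache: [92(c=1) 59(c=3)]
  9. access 38: MISS, evict 92(c=1). Cache: [38(c=1) 59(c=3)]
  10. access 38: HIT, count now 2. Cache: [38(c=2) 59(c=3)]
  11. access 21: MISS, evict 38(c=2). Cache: [21(c=1) 59(c=3)]
  12. access 59: HIT, count now 4. Cache: [21(c=1) 59(c=4)]
  13. access 92: MISS, evict 21(c=1). Cache: [92(c=1) 59(c=4)]
  14. access 8: MISS, evict 92(c=1). Cache: [8(c=1) 59(c=4)]
  15. access 59: HIT, count now 5. Cache: [8(c=1) 59(c=5)]
  16. access 21: MISS, evict 8(c=1). Cache: [21(c=1) 59(c=5)]
  17. access 8: MISS, evict 21(c=1). Cache: [8(c=1) 59(c=5)]
  18. access 59: HIT, count now 6. Cache: [8(c=1) 59(c=6)]
  19. access 59: HIT, count now 7. Cache: [8(c=1) 59(c=7)]
  20. access 92: MISS, evict 8(c=1). Cache: [92(c=1) 59(c=7)]
  21. access 8: MISS, evict 92(c=1). Cache: [8(c=1) 59(c=7)]
  22. access 92: MISS, evict 8(c=1). Cache: [92(c=1) 59(c=7)]
  23. access 8: MISS, evict 92(c=1). Cache: [8(c=1) 59(c=7)]
  24. access 8: HIT, count now 2. Cache: [8(c=2) 59(c=7)]
  25. access 8: HIT, count now 3. Cache: [8(c=3) 59(c=7)]
  26. access 21: MISS, evict 8(c=3). Cache: [21(c=1) 59(c=7)]
  27. access 8: MISS, evict 21(c=1). Cache: [8(c=1) 59(c=7)]
  28. access 59: HIT, count now 8. Cache: [8(c=1) 59(c=8)]
  29. access 8: HIT, count now 2. Cache: [8(c=2) 59(c=8)]
  30. access 18: MISS, evict 8(c=2). Cache: [18(c=1) 59(c=8)]
  31. access 8: MISS, evict 18(c=1). Cache: [8(c=1) 59(c=8)]
Total: 11 hits, 20 misses, 18 evictions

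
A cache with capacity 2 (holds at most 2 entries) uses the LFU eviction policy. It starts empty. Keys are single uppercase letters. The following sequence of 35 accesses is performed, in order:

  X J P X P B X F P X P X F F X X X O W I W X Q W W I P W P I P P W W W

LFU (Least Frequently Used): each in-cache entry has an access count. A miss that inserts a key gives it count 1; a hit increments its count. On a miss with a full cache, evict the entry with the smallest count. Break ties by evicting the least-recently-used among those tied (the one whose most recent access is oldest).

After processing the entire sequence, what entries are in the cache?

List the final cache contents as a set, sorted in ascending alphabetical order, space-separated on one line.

LFU simulation (capacity=2):
  1. access X: MISS. Cache: [X(c=1)]
  2. access J: MISS. Cache: [X(c=1) J(c=1)]
  3. access P: MISS, evict X(c=1). Cache: [J(c=1) P(c=1)]
  4. access X: MISS, evict J(c=1). Cache: [P(c=1) X(c=1)]
  5. access P: HIT, count now 2. Cache: [X(c=1) P(c=2)]
  6. access B: MISS, evict X(c=1). Cache: [B(c=1) P(c=2)]
  7. access X: MISS, evict B(c=1). Cache: [X(c=1) P(c=2)]
  8. access F: MISS, evict X(c=1). Cache: [F(c=1) P(c=2)]
  9. access P: HIT, count now 3. Cache: [F(c=1) P(c=3)]
  10. access X: MISS, evict F(c=1). Cache: [X(c=1) P(c=3)]
  11. access P: HIT, count now 4. Cache: [X(c=1) P(c=4)]
  12. access X: HIT, count now 2. Cache: [X(c=2) P(c=4)]
  13. access F: MISS, evict X(c=2). Cache: [F(c=1) P(c=4)]
  14. access F: HIT, count now 2. Cache: [F(c=2) P(c=4)]
  15. access X: MISS, evict F(c=2). Cache: [X(c=1) P(c=4)]
  16. access X: HIT, count now 2. Cache: [X(c=2) P(c=4)]
  17. access X: HIT, count now 3. Cache: [X(c=3) P(c=4)]
  18. access O: MISS, evict X(c=3). Cache: [O(c=1) P(c=4)]
  19. access W: MISS, evict O(c=1). Cache: [W(c=1) P(c=4)]
  20. access I: MISS, evict W(c=1). Cache: [I(c=1) P(c=4)]
  21. access W: MISS, evict I(c=1). Cache: [W(c=1) P(c=4)]
  22. access X: MISS, evict W(c=1). Cache: [X(c=1) P(c=4)]
  23. access Q: MISS, evict X(c=1). Cache: [Q(c=1) P(c=4)]
  24. access W: MISS, evict Q(c=1). Cache: [W(c=1) P(c=4)]
  25. access W: HIT, count now 2. Cache: [W(c=2) P(c=4)]
  26. access I: MISS, evict W(c=2). Cache: [I(c=1) P(c=4)]
  27. access P: HIT, count now 5. Cache: [I(c=1) P(c=5)]
  28. access W: MISS, evict I(c=1). Cache: [W(c=1) P(c=5)]
  29. access P: HIT, count now 6. Cache: [W(c=1) P(c=6)]
  30. access I: MISS, evict W(c=1). Cache: [I(c=1) P(c=6)]
  31. access P: HIT, count now 7. Cache: [I(c=1) P(c=7)]
  32. access P: HIT, count now 8. Cache: [I(c=1) P(c=8)]
  33. access W: MISS, evict I(c=1). Cache: [W(c=1) P(c=8)]
  34. access W: HIT, count now 2. Cache: [W(c=2) P(c=8)]
  35. access W: HIT, count now 3. Cache: [W(c=3) P(c=8)]
Total: 14 hits, 21 misses, 19 evictions

Answer: P W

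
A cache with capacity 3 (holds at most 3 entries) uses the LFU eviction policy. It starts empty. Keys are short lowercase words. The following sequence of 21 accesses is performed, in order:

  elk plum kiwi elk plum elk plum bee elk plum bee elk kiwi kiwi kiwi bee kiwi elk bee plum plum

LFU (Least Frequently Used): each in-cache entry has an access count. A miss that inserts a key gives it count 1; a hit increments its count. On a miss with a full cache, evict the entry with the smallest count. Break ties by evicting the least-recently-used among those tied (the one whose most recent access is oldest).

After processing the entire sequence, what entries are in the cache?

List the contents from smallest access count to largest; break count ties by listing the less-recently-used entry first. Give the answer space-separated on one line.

LFU simulation (capacity=3):
  1. access elk: MISS. Cache: [elk(c=1)]
  2. access plum: MISS. Cache: [elk(c=1) plum(c=1)]
  3. access kiwi: MISS. Cache: [elk(c=1) plum(c=1) kiwi(c=1)]
  4. access elk: HIT, count now 2. Cache: [plum(c=1) kiwi(c=1) elk(c=2)]
  5. access plum: HIT, count now 2. Cache: [kiwi(c=1) elk(c=2) plum(c=2)]
  6. access elk: HIT, count now 3. Cache: [kiwi(c=1) plum(c=2) elk(c=3)]
  7. access plum: HIT, count now 3. Cache: [kiwi(c=1) elk(c=3) plum(c=3)]
  8. access bee: MISS, evict kiwi(c=1). Cache: [bee(c=1) elk(c=3) plum(c=3)]
  9. access elk: HIT, count now 4. Cache: [bee(c=1) plum(c=3) elk(c=4)]
  10. access plum: HIT, count now 4. Cache: [bee(c=1) elk(c=4) plum(c=4)]
  11. access bee: HIT, count now 2. Cache: [bee(c=2) elk(c=4) plum(c=4)]
  12. access elk: HIT, count now 5. Cache: [bee(c=2) plum(c=4) elk(c=5)]
  13. access kiwi: MISS, evict bee(c=2). Cache: [kiwi(c=1) plum(c=4) elk(c=5)]
  14. access kiwi: HIT, count now 2. Cache: [kiwi(c=2) plum(c=4) elk(c=5)]
  15. access kiwi: HIT, count now 3. Cache: [kiwi(c=3) plum(c=4) elk(c=5)]
  16. access bee: MISS, evict kiwi(c=3). Cache: [bee(c=1) plum(c=4) elk(c=5)]
  17. access kiwi: MISS, evict bee(c=1). Cache: [kiwi(c=1) plum(c=4) elk(c=5)]
  18. access elk: HIT, count now 6. Cache: [kiwi(c=1) plum(c=4) elk(c=6)]
  19. access bee: MISS, evict kiwi(c=1). Cache: [bee(c=1) plum(c=4) elk(c=6)]
  20. access plum: HIT, count now 5. Cache: [bee(c=1) plum(c=5) elk(c=6)]
  21. access plum: HIT, count now 6. Cache: [bee(c=1) elk(c=6) plum(c=6)]
Total: 13 hits, 8 misses, 5 evictions

Answer: bee elk plum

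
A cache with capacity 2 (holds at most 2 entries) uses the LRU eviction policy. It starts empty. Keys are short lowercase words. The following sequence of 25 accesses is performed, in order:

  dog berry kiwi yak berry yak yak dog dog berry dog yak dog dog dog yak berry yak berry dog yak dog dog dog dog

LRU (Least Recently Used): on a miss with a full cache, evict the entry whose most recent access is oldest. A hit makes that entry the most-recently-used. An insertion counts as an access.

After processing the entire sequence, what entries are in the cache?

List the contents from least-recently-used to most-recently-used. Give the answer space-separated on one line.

LRU simulation (capacity=2):
  1. access dog: MISS. Cache (LRU->MRU): [dog]
  2. access berry: MISS. Cache (LRU->MRU): [dog berry]
  3. access kiwi: MISS, evict dog. Cache (LRU->MRU): [berry kiwi]
  4. access yak: MISS, evict berry. Cache (LRU->MRU): [kiwi yak]
  5. access berry: MISS, evict kiwi. Cache (LRU->MRU): [yak berry]
  6. access yak: HIT. Cache (LRU->MRU): [berry yak]
  7. access yak: HIT. Cache (LRU->MRU): [berry yak]
  8. access dog: MISS, evict berry. Cache (LRU->MRU): [yak dog]
  9. access dog: HIT. Cache (LRU->MRU): [yak dog]
  10. access berry: MISS, evict yak. Cache (LRU->MRU): [dog berry]
  11. access dog: HIT. Cache (LRU->MRU): [berry dog]
  12. access yak: MISS, evict berry. Cache (LRU->MRU): [dog yak]
  13. access dog: HIT. Cache (LRU->MRU): [yak dog]
  14. access dog: HIT. Cache (LRU->MRU): [yak dog]
  15. access dog: HIT. Cache (LRU->MRU): [yak dog]
  16. access yak: HIT. Cache (LRU->MRU): [dog yak]
  17. access berry: MISS, evict dog. Cache (LRU->MRU): [yak berry]
  18. access yak: HIT. Cache (LRU->MRU): [berry yak]
  19. access berry: HIT. Cache (LRU->MRU): [yak berry]
  20. access dog: MISS, evict yak. Cache (LRU->MRU): [berry dog]
  21. access yak: MISS, evict berry. Cache (LRU->MRU): [dog yak]
  22. access dog: HIT. Cache (LRU->MRU): [yak dog]
  23. access dog: HIT. Cache (LRU->MRU): [yak dog]
  24. access dog: HIT. Cache (LRU->MRU): [yak dog]
  25. access dog: HIT. Cache (LRU->MRU): [yak dog]
Total: 14 hits, 11 misses, 9 evictions

Answer: yak dog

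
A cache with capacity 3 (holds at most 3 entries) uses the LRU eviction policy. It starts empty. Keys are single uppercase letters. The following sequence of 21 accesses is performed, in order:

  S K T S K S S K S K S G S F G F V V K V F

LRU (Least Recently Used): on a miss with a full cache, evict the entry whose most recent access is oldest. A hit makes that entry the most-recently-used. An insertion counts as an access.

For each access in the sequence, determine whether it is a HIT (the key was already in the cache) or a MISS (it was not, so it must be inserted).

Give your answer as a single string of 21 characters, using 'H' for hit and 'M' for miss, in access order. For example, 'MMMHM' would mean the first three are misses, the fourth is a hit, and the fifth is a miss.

LRU simulation (capacity=3):
  1. access S: MISS. Cache (LRU->MRU): [S]
  2. access K: MISS. Cache (LRU->MRU): [S K]
  3. access T: MISS. Cache (LRU->MRU): [S K T]
  4. access S: HIT. Cache (LRU->MRU): [K T S]
  5. access K: HIT. Cache (LRU->MRU): [T S K]
  6. access S: HIT. Cache (LRU->MRU): [T K S]
  7. access S: HIT. Cache (LRU->MRU): [T K S]
  8. access K: HIT. Cache (LRU->MRU): [T S K]
  9. access S: HIT. Cache (LRU->MRU): [T K S]
  10. access K: HIT. Cache (LRU->MRU): [T S K]
  11. access S: HIT. Cache (LRU->MRU): [T K S]
  12. access G: MISS, evict T. Cache (LRU->MRU): [K S G]
  13. access S: HIT. Cache (LRU->MRU): [K G S]
  14. access F: MISS, evict K. Cache (LRU->MRU): [G S F]
  15. access G: HIT. Cache (LRU->MRU): [S F G]
  16. access F: HIT. Cache (LRU->MRU): [S G F]
  17. access V: MISS, evict S. Cache (LRU->MRU): [G F V]
  18. access V: HIT. Cache (LRU->MRU): [G F V]
  19. access K: MISS, evict G. Cache (LRU->MRU): [F V K]
  20. access V: HIT. Cache (LRU->MRU): [F K V]
  21. access F: HIT. Cache (LRU->MRU): [K V F]
Total: 14 hits, 7 misses, 4 evictions

Answer: MMMHHHHHHHHMHMHHMHMHH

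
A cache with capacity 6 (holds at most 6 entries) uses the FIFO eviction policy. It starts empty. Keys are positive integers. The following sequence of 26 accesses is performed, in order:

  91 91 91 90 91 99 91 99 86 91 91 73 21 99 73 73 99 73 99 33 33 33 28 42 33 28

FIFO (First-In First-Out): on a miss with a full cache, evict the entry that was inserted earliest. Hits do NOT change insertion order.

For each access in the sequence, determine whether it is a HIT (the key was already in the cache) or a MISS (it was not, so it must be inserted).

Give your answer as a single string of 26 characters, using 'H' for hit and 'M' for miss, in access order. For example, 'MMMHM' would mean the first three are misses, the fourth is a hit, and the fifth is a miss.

FIFO simulation (capacity=6):
  1. access 91: MISS. Cache (old->new): [91]
  2. access 91: HIT. Cache (old->new): [91]
  3. access 91: HIT. Cache (old->new): [91]
  4. access 90: MISS. Cache (old->new): [91 90]
  5. access 91: HIT. Cache (old->new): [91 90]
  6. access 99: MISS. Cache (old->new): [91 90 99]
  7. access 91: HIT. Cache (old->new): [91 90 99]
  8. access 99: HIT. Cache (old->new): [91 90 99]
  9. access 86: MISS. Cache (old->new): [91 90 99 86]
  10. access 91: HIT. Cache (old->new): [91 90 99 86]
  11. access 91: HIT. Cache (old->new): [91 90 99 86]
  12. access 73: MISS. Cache (old->new): [91 90 99 86 73]
  13. access 21: MISS. Cache (old->new): [91 90 99 86 73 21]
  14. access 99: HIT. Cache (old->new): [91 90 99 86 73 21]
  15. access 73: HIT. Cache (old->new): [91 90 99 86 73 21]
  16. access 73: HIT. Cache (old->new): [91 90 99 86 73 21]
  17. access 99: HIT. Cache (old->new): [91 90 99 86 73 21]
  18. access 73: HIT. Cache (old->new): [91 90 99 86 73 21]
  19. access 99: HIT. Cache (old->new): [91 90 99 86 73 21]
  20. access 33: MISS, evict 91. Cache (old->new): [90 99 86 73 21 33]
  21. access 33: HIT. Cache (old->new): [90 99 86 73 21 33]
  22. access 33: HIT. Cache (old->new): [90 99 86 73 21 33]
  23. access 28: MISS, evict 90. Cache (old->new): [99 86 73 21 33 28]
  24. access 42: MISS, evict 99. Cache (old->new): [86 73 21 33 28 42]
  25. access 33: HIT. Cache (old->new): [86 73 21 33 28 42]
  26. access 28: HIT. Cache (old->new): [86 73 21 33 28 42]
Total: 17 hits, 9 misses, 3 evictions

Answer: MHHMHMHHMHHMMHHHHHHMHHMMHH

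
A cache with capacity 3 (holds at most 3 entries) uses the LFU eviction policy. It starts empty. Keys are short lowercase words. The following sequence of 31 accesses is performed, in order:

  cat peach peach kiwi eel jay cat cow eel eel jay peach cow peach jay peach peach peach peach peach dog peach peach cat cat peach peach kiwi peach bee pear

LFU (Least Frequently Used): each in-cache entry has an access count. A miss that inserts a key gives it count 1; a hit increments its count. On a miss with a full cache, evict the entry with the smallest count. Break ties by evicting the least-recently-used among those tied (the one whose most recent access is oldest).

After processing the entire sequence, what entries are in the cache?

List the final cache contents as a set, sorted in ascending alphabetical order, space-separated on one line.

LFU simulation (capacity=3):
  1. access cat: MISS. Cache: [cat(c=1)]
  2. access peach: MISS. Cache: [cat(c=1) peach(c=1)]
  3. access peach: HIT, count now 2. Cache: [cat(c=1) peach(c=2)]
  4. access kiwi: MISS. Cache: [cat(c=1) kiwi(c=1) peach(c=2)]
  5. access eel: MISS, evict cat(c=1). Cache: [kiwi(c=1) eel(c=1) peach(c=2)]
  6. access jay: MISS, evict kiwi(c=1). Cache: [eel(c=1) jay(c=1) peach(c=2)]
  7. access cat: MISS, evict eel(c=1). Cache: [jay(c=1) cat(c=1) peach(c=2)]
  8. access cow: MISS, evict jay(c=1). Cache: [cat(c=1) cow(c=1) peach(c=2)]
  9. access eel: MISS, evict cat(c=1). Cache: [cow(c=1) eel(c=1) peach(c=2)]
  10. access eel: HIT, count now 2. Cache: [cow(c=1) peach(c=2) eel(c=2)]
  11. access jay: MISS, evict cow(c=1). Cache: [jay(c=1) peach(c=2) eel(c=2)]
  12. access peach: HIT, count now 3. Cache: [jay(c=1) eel(c=2) peach(c=3)]
  13. access cow: MISS, evict jay(c=1). Cache: [cow(c=1) eel(c=2) peach(c=3)]
  14. access peach: HIT, count now 4. Cache: [cow(c=1) eel(c=2) peach(c=4)]
  15. access jay: MISS, evict cow(c=1). Cache: [jay(c=1) eel(c=2) peach(c=4)]
  16. access peach: HIT, count now 5. Cache: [jay(c=1) eel(c=2) peach(c=5)]
  17. access peach: HIT, count now 6. Cache: [jay(c=1) eel(c=2) peach(c=6)]
  18. access peach: HIT, count now 7. Cache: [jay(c=1) eel(c=2) peach(c=7)]
  19. access peach: HIT, count now 8. Cache: [jay(c=1) eel(c=2) peach(c=8)]
  20. access peach: HIT, count now 9. Cache: [jay(c=1) eel(c=2) peach(c=9)]
  21. access dog: MISS, evict jay(c=1). Cache: [dog(c=1) eel(c=2) peach(c=9)]
  22. access peach: HIT, count now 10. Cache: [dog(c=1) eel(c=2) peach(c=10)]
  23. access peach: HIT, count now 11. Cache: [dog(c=1) eel(c=2) peach(c=11)]
  24. access cat: MISS, evict dog(c=1). Cache: [cat(c=1) eel(c=2) peach(c=11)]
  25. access cat: HIT, count now 2. Cache: [eel(c=2) cat(c=2) peach(c=11)]
  26. access peach: HIT, count now 12. Cache: [eel(c=2) cat(c=2) peach(c=12)]
  27. access peach: HIT, count now 13. Cache: [eel(c=2) cat(c=2) peach(c=13)]
  28. access kiwi: MISS, evict eel(c=2). Cache: [kiwi(c=1) cat(c=2) peach(c=13)]
  29. access peach: HIT, count now 14. Cache: [kiwi(c=1) cat(c=2) peach(c=14)]
  30. access bee: MISS, evict kiwi(c=1). Cache: [bee(c=1) cat(c=2) peach(c=14)]
  31. access pear: MISS, evict bee(c=1). Cache: [pear(c=1) cat(c=2) peach(c=14)]
Total: 15 hits, 16 misses, 13 evictions

Answer: cat peach pear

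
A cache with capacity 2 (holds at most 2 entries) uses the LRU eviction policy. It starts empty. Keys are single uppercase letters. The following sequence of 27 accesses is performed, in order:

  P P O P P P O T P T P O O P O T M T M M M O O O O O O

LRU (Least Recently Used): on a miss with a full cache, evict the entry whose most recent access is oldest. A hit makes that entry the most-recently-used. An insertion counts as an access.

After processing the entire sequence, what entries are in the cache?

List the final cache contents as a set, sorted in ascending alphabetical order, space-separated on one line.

Answer: M O

Derivation:
LRU simulation (capacity=2):
  1. access P: MISS. Cache (LRU->MRU): [P]
  2. access P: HIT. Cache (LRU->MRU): [P]
  3. access O: MISS. Cache (LRU->MRU): [P O]
  4. access P: HIT. Cache (LRU->MRU): [O P]
  5. access P: HIT. Cache (LRU->MRU): [O P]
  6. access P: HIT. Cache (LRU->MRU): [O P]
  7. access O: HIT. Cache (LRU->MRU): [P O]
  8. access T: MISS, evict P. Cache (LRU->MRU): [O T]
  9. access P: MISS, evict O. Cache (LRU->MRU): [T P]
  10. access T: HIT. Cache (LRU->MRU): [P T]
  11. access P: HIT. Cache (LRU->MRU): [T P]
  12. access O: MISS, evict T. Cache (LRU->MRU): [P O]
  13. access O: HIT. Cache (LRU->MRU): [P O]
  14. access P: HIT. Cache (LRU->MRU): [O P]
  15. access O: HIT. Cache (LRU->MRU): [P O]
  16. access T: MISS, evict P. Cache (LRU->MRU): [O T]
  17. access M: MISS, evict O. Cache (LRU->MRU): [T M]
  18. access T: HIT. Cache (LRU->MRU): [M T]
  19. access M: HIT. Cache (LRU->MRU): [T M]
  20. access M: HIT. Cache (LRU->MRU): [T M]
  21. access M: HIT. Cache (LRU->MRU): [T M]
  22. access O: MISS, evict T. Cache (LRU->MRU): [M O]
  23. access O: HIT. Cache (LRU->MRU): [M O]
  24. access O: HIT. Cache (LRU->MRU): [M O]
  25. access O: HIT. Cache (LRU->MRU): [M O]
  26. access O: HIT. Cache (LRU->MRU): [M O]
  27. access O: HIT. Cache (LRU->MRU): [M O]
Total: 19 hits, 8 misses, 6 evictions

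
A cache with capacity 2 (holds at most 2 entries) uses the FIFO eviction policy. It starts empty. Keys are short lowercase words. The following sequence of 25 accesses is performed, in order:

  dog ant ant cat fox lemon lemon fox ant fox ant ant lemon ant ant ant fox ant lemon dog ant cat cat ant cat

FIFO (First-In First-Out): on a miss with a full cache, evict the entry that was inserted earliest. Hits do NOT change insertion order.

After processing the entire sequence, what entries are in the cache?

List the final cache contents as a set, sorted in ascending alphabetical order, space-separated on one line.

Answer: ant cat

Derivation:
FIFO simulation (capacity=2):
  1. access dog: MISS. Cache (old->new): [dog]
  2. access ant: MISS. Cache (old->new): [dog ant]
  3. access ant: HIT. Cache (old->new): [dog ant]
  4. access cat: MISS, evict dog. Cache (old->new): [ant cat]
  5. access fox: MISS, evict ant. Cache (old->new): [cat fox]
  6. access lemon: MISS, evict cat. Cache (old->new): [fox lemon]
  7. access lemon: HIT. Cache (old->new): [fox lemon]
  8. access fox: HIT. Cache (old->new): [fox lemon]
  9. access ant: MISS, evict fox. Cache (old->new): [lemon ant]
  10. access fox: MISS, evict lemon. Cache (old->new): [ant fox]
  11. access ant: HIT. Cache (old->new): [ant fox]
  12. access ant: HIT. Cache (old->new): [ant fox]
  13. access lemon: MISS, evict ant. Cache (old->new): [fox lemon]
  14. access ant: MISS, evict fox. Cache (old->new): [lemon ant]
  15. access ant: HIT. Cache (old->new): [lemon ant]
  16. access ant: HIT. Cache (old->new): [lemon ant]
  17. access fox: MISS, evict lemon. Cache (old->new): [ant fox]
  18. access ant: HIT. Cache (old->new): [ant fox]
  19. access lemon: MISS, evict ant. Cache (old->new): [fox lemon]
  20. access dog: MISS, evict fox. Cache (old->new): [lemon dog]
  21. access ant: MISS, evict lemon. Cache (old->new): [dog ant]
  22. access cat: MISS, evict dog. Cache (old->new): [ant cat]
  23. access cat: HIT. Cache (old->new): [ant cat]
  24. access ant: HIT. Cache (old->new): [ant cat]
  25. access cat: HIT. Cache (old->new): [ant cat]
Total: 11 hits, 14 misses, 12 evictions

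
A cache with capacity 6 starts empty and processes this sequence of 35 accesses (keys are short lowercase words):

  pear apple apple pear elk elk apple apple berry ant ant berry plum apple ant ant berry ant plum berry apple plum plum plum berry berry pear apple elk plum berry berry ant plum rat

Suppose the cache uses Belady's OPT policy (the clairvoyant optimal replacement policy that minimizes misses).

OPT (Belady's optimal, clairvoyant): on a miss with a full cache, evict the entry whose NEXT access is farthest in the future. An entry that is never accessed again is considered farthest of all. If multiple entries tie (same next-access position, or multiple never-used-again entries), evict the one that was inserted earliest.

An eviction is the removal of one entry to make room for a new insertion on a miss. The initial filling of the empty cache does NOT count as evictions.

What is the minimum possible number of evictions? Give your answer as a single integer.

OPT (Belady) simulation (capacity=6):
  1. access pear: MISS. Cache: [pear]
  2. access apple: MISS. Cache: [pear apple]
  3. access apple: HIT. Next use of apple: step 7. Cache: [pear apple]
  4. access pear: HIT. Next use of pear: step 27. Cache: [pear apple]
  5. access elk: MISS. Cache: [pear apple elk]
  6. access elk: HIT. Next use of elk: step 29. Cache: [pear apple elk]
  7. access apple: HIT. Next use of apple: step 8. Cache: [pear apple elk]
  8. access apple: HIT. Next use of apple: step 14. Cache: [pear apple elk]
  9. access berry: MISS. Cache: [pear apple elk berry]
  10. access ant: MISS. Cache: [pear apple elk berry ant]
  11. access ant: HIT. Next use of ant: step 15. Cache: [pear apple elk berry ant]
  12. access berry: HIT. Next use of berry: step 17. Cache: [pear apple elk berry ant]
  13. access plum: MISS. Cache: [pear apple elk berry ant plum]
  14. access apple: HIT. Next use of apple: step 21. Cache: [pear apple elk berry ant plum]
  15. access ant: HIT. Next use of ant: step 16. Cache: [pear apple elk berry ant plum]
  16. access ant: HIT. Next use of ant: step 18. Cache: [pear apple elk berry ant plum]
  17. access berry: HIT. Next use of berry: step 20. Cache: [pear apple elk berry ant plum]
  18. access ant: HIT. Next use of ant: step 33. Cache: [pear apple elk berry ant plum]
  19. access plum: HIT. Next use of plum: step 22. Cache: [pear apple elk berry ant plum]
  20. access berry: HIT. Next use of berry: step 25. Cache: [pear apple elk berry ant plum]
  21. access apple: HIT. Next use of apple: step 28. Cache: [pear apple elk berry ant plum]
  22. access plum: HIT. Next use of plum: step 23. Cache: [pear apple elk berry ant plum]
  23. access plum: HIT. Next use of plum: step 24. Cache: [pear apple elk berry ant plum]
  24. access plum: HIT. Next use of plum: step 30. Cache: [pear apple elk berry ant plum]
  25. access berry: HIT. Next use of berry: step 26. Cache: [pear apple elk berry ant plum]
  26. access berry: HIT. Next use of berry: step 31. Cache: [pear apple elk berry ant plum]
  27. access pear: HIT. Next use of pear: never. Cache: [pear apple elk berry ant plum]
  28. access apple: HIT. Next use of apple: never. Cache: [pear apple elk berry ant plum]
  29. access elk: HIT. Next use of elk: never. Cache: [pear apple elk berry ant plum]
  30. access plum: HIT. Next use of plum: step 34. Cache: [pear apple elk berry ant plum]
  31. access berry: HIT. Next use of berry: step 32. Cache: [pear apple elk berry ant plum]
  32. access berry: HIT. Next use of berry: never. Cache: [pear apple elk berry ant plum]
  33. access ant: HIT. Next use of ant: never. Cache: [pear apple elk berry ant plum]
  34. access plum: HIT. Next use of plum: never. Cache: [pear apple elk berry ant plum]
  35. access rat: MISS, evict pear (next use: never). Cache: [apple elk berry ant plum rat]
Total: 28 hits, 7 misses, 1 evictions

Answer: 1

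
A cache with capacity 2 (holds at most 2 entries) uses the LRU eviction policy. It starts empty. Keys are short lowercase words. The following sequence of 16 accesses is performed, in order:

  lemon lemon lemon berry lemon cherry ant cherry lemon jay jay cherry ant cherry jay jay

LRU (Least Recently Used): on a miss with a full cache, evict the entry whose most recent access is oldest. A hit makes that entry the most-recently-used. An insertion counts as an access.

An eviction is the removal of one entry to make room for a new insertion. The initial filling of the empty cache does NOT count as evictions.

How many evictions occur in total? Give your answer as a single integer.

Answer: 7

Derivation:
LRU simulation (capacity=2):
  1. access lemon: MISS. Cache (LRU->MRU): [lemon]
  2. access lemon: HIT. Cache (LRU->MRU): [lemon]
  3. access lemon: HIT. Cache (LRU->MRU): [lemon]
  4. access berry: MISS. Cache (LRU->MRU): [lemon berry]
  5. access lemon: HIT. Cache (LRU->MRU): [berry lemon]
  6. access cherry: MISS, evict berry. Cache (LRU->MRU): [lemon cherry]
  7. access ant: MISS, evict lemon. Cache (LRU->MRU): [cherry ant]
  8. access cherry: HIT. Cache (LRU->MRU): [ant cherry]
  9. access lemon: MISS, evict ant. Cache (LRU->MRU): [cherry lemon]
  10. access jay: MISS, evict cherry. Cache (LRU->MRU): [lemon jay]
  11. access jay: HIT. Cache (LRU->MRU): [lemon jay]
  12. access cherry: MISS, evict lemon. Cache (LRU->MRU): [jay cherry]
  13. access ant: MISS, evict jay. Cache (LRU->MRU): [cherry ant]
  14. access cherry: HIT. Cache (LRU->MRU): [ant cherry]
  15. access jay: MISS, evict ant. Cache (LRU->MRU): [cherry jay]
  16. access jay: HIT. Cache (LRU->MRU): [cherry jay]
Total: 7 hits, 9 misses, 7 evictions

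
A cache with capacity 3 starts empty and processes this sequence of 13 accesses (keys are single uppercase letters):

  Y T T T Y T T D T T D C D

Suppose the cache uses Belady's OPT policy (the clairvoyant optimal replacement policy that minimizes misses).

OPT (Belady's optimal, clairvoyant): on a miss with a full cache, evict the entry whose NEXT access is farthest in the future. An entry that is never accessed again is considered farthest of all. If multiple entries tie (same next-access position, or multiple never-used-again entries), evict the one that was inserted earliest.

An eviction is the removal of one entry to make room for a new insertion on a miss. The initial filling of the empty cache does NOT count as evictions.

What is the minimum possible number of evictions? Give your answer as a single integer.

Answer: 1

Derivation:
OPT (Belady) simulation (capacity=3):
  1. access Y: MISS. Cache: [Y]
  2. access T: MISS. Cache: [Y T]
  3. access T: HIT. Next use of T: step 4. Cache: [Y T]
  4. access T: HIT. Next use of T: step 6. Cache: [Y T]
  5. access Y: HIT. Next use of Y: never. Cache: [Y T]
  6. access T: HIT. Next use of T: step 7. Cache: [Y T]
  7. access T: HIT. Next use of T: step 9. Cache: [Y T]
  8. access D: MISS. Cache: [Y T D]
  9. access T: HIT. Next use of T: step 10. Cache: [Y T D]
  10. access T: HIT. Next use of T: never. Cache: [Y T D]
  11. access D: HIT. Next use of D: step 13. Cache: [Y T D]
  12. access C: MISS, evict Y (next use: never). Cache: [T D C]
  13. access D: HIT. Next use of D: never. Cache: [T D C]
Total: 9 hits, 4 misses, 1 evictions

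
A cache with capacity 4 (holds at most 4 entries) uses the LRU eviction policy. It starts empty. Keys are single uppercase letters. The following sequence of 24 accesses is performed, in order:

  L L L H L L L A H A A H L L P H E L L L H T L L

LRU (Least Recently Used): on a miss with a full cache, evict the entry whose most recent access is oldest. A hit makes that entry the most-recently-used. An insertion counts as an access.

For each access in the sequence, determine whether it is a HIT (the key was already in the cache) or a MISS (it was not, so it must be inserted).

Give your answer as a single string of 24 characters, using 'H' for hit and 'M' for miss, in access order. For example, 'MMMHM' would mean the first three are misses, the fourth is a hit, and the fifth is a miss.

Answer: MHHMHHHMHHHHHHMHMHHHHMHH

Derivation:
LRU simulation (capacity=4):
  1. access L: MISS. Cache (LRU->MRU): [L]
  2. access L: HIT. Cache (LRU->MRU): [L]
  3. access L: HIT. Cache (LRU->MRU): [L]
  4. access H: MISS. Cache (LRU->MRU): [L H]
  5. access L: HIT. Cache (LRU->MRU): [H L]
  6. access L: HIT. Cache (LRU->MRU): [H L]
  7. access L: HIT. Cache (LRU->MRU): [H L]
  8. access A: MISS. Cache (LRU->MRU): [H L A]
  9. access H: HIT. Cache (LRU->MRU): [L A H]
  10. access A: HIT. Cache (LRU->MRU): [L H A]
  11. access A: HIT. Cache (LRU->MRU): [L H A]
  12. access H: HIT. Cache (LRU->MRU): [L A H]
  13. access L: HIT. Cache (LRU->MRU): [A H L]
  14. access L: HIT. Cache (LRU->MRU): [A H L]
  15. access P: MISS. Cache (LRU->MRU): [A H L P]
  16. access H: HIT. Cache (LRU->MRU): [A L P H]
  17. access E: MISS, evict A. Cache (LRU->MRU): [L P H E]
  18. access L: HIT. Cache (LRU->MRU): [P H E L]
  19. access L: HIT. Cache (LRU->MRU): [P H E L]
  20. access L: HIT. Cache (LRU->MRU): [P H E L]
  21. access H: HIT. Cache (LRU->MRU): [P E L H]
  22. access T: MISS, evict P. Cache (LRU->MRU): [E L H T]
  23. access L: HIT. Cache (LRU->MRU): [E H T L]
  24. access L: HIT. Cache (LRU->MRU): [E H T L]
Total: 18 hits, 6 misses, 2 evictions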